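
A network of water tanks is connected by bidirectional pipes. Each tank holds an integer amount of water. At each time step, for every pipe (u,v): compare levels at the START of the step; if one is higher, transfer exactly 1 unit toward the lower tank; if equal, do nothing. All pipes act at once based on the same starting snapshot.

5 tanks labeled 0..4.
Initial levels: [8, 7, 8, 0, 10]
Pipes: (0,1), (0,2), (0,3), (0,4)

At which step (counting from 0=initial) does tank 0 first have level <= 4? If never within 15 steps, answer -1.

Answer: -1

Derivation:
Step 1: flows [0->1,0=2,0->3,4->0] -> levels [7 8 8 1 9]
Step 2: flows [1->0,2->0,0->3,4->0] -> levels [9 7 7 2 8]
Step 3: flows [0->1,0->2,0->3,0->4] -> levels [5 8 8 3 9]
Step 4: flows [1->0,2->0,0->3,4->0] -> levels [7 7 7 4 8]
Step 5: flows [0=1,0=2,0->3,4->0] -> levels [7 7 7 5 7]
Step 6: flows [0=1,0=2,0->3,0=4] -> levels [6 7 7 6 7]
Step 7: flows [1->0,2->0,0=3,4->0] -> levels [9 6 6 6 6]
Step 8: flows [0->1,0->2,0->3,0->4] -> levels [5 7 7 7 7]
Step 9: flows [1->0,2->0,3->0,4->0] -> levels [9 6 6 6 6]
  -> period-2 cycle (repeats step 7); tank 0 never drops to <=4
Tank 0 never reaches <=4 within 15 steps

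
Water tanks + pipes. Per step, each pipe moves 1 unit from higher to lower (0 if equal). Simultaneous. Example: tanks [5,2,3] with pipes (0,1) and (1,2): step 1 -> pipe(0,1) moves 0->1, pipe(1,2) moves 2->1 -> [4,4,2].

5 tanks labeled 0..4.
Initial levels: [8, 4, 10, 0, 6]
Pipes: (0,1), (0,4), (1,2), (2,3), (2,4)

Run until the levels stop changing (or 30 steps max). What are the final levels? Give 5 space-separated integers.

Answer: 7 5 7 4 5

Derivation:
Step 1: flows [0->1,0->4,2->1,2->3,2->4] -> levels [6 6 7 1 8]
Step 2: flows [0=1,4->0,2->1,2->3,4->2] -> levels [7 7 6 2 6]
Step 3: flows [0=1,0->4,1->2,2->3,2=4] -> levels [6 6 6 3 7]
Step 4: flows [0=1,4->0,1=2,2->3,4->2] -> levels [7 6 6 4 5]
Step 5: flows [0->1,0->4,1=2,2->3,2->4] -> levels [5 7 4 5 7]
Step 6: flows [1->0,4->0,1->2,3->2,4->2] -> levels [7 5 7 4 5]
Step 7: flows [0->1,0->4,2->1,2->3,2->4] -> levels [5 7 4 5 7]
  -> period-2 cycle: step 7 state = step 5 state; never stabilizes
  -> state at step 30: (30-5) mod 2 = 1, same as step 6 -> [7 5 7 4 5]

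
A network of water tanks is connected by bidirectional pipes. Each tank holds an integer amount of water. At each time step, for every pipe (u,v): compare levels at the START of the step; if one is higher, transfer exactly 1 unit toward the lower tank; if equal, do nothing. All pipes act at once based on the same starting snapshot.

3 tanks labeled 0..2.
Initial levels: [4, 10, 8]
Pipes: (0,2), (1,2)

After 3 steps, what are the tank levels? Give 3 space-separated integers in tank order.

Step 1: flows [2->0,1->2] -> levels [5 9 8]
Step 2: flows [2->0,1->2] -> levels [6 8 8]
Step 3: flows [2->0,1=2] -> levels [7 8 7]

Answer: 7 8 7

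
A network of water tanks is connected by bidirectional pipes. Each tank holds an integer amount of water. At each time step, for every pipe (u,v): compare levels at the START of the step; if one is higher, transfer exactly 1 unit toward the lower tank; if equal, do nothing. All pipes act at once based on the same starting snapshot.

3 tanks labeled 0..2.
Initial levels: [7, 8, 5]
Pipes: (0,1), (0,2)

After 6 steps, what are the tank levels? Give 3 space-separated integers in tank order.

Step 1: flows [1->0,0->2] -> levels [7 7 6]
Step 2: flows [0=1,0->2] -> levels [6 7 7]
Step 3: flows [1->0,2->0] -> levels [8 6 6]
Step 4: flows [0->1,0->2] -> levels [6 7 7]
  -> period-2 cycle: step 4 state = step 2 state
  -> state at step 6: (6-2) mod 2 = 0, same as step 2 -> [6 7 7]

Answer: 6 7 7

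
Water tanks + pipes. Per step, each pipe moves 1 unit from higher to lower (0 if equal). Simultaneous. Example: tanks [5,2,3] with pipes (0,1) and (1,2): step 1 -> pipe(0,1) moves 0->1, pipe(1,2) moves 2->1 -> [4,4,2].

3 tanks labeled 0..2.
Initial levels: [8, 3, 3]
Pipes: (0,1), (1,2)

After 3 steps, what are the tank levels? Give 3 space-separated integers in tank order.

Step 1: flows [0->1,1=2] -> levels [7 4 3]
Step 2: flows [0->1,1->2] -> levels [6 4 4]
Step 3: flows [0->1,1=2] -> levels [5 5 4]

Answer: 5 5 4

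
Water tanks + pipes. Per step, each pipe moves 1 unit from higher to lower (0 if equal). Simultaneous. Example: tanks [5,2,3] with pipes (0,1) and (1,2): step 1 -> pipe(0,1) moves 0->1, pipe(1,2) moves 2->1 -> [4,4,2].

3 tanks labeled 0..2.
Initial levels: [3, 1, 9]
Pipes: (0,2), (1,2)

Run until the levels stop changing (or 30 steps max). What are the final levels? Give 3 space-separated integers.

Answer: 4 4 5

Derivation:
Step 1: flows [2->0,2->1] -> levels [4 2 7]
Step 2: flows [2->0,2->1] -> levels [5 3 5]
Step 3: flows [0=2,2->1] -> levels [5 4 4]
Step 4: flows [0->2,1=2] -> levels [4 4 5]
Step 5: flows [2->0,2->1] -> levels [5 5 3]
Step 6: flows [0->2,1->2] -> levels [4 4 5]
  -> period-2 cycle: step 6 state = step 4 state; never stabilizes
  -> state at step 30: (30-4) mod 2 = 0, same as step 4 -> [4 4 5]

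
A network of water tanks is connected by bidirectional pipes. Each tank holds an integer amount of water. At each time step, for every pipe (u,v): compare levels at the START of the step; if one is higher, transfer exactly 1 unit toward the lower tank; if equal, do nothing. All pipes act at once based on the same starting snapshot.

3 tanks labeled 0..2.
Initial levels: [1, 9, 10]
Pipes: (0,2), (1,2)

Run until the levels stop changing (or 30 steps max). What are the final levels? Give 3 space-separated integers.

Step 1: flows [2->0,2->1] -> levels [2 10 8]
Step 2: flows [2->0,1->2] -> levels [3 9 8]
Step 3: flows [2->0,1->2] -> levels [4 8 8]
Step 4: flows [2->0,1=2] -> levels [5 8 7]
Step 5: flows [2->0,1->2] -> levels [6 7 7]
Step 6: flows [2->0,1=2] -> levels [7 7 6]
Step 7: flows [0->2,1->2] -> levels [6 6 8]
Step 8: flows [2->0,2->1] -> levels [7 7 6]
  -> period-2 cycle: step 8 state = step 6 state; never stabilizes
  -> state at step 30: (30-6) mod 2 = 0, same as step 6 -> [7 7 6]

Answer: 7 7 6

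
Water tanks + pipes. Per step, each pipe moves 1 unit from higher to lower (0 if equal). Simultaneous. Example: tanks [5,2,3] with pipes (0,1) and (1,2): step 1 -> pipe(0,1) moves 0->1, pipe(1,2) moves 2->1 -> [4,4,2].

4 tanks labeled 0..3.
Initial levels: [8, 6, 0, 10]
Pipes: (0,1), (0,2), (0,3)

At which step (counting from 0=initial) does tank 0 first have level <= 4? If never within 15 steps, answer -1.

Answer: 6

Derivation:
Step 1: flows [0->1,0->2,3->0] -> levels [7 7 1 9]
Step 2: flows [0=1,0->2,3->0] -> levels [7 7 2 8]
Step 3: flows [0=1,0->2,3->0] -> levels [7 7 3 7]
Step 4: flows [0=1,0->2,0=3] -> levels [6 7 4 7]
Step 5: flows [1->0,0->2,3->0] -> levels [7 6 5 6]
Step 6: flows [0->1,0->2,0->3] -> levels [4 7 6 7]
Tank 0 first reaches <=4 at step 6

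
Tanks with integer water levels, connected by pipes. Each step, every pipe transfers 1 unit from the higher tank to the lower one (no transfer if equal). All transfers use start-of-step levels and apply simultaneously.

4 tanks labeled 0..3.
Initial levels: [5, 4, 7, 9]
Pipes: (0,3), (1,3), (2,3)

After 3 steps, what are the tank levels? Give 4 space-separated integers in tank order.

Answer: 6 6 6 7

Derivation:
Step 1: flows [3->0,3->1,3->2] -> levels [6 5 8 6]
Step 2: flows [0=3,3->1,2->3] -> levels [6 6 7 6]
Step 3: flows [0=3,1=3,2->3] -> levels [6 6 6 7]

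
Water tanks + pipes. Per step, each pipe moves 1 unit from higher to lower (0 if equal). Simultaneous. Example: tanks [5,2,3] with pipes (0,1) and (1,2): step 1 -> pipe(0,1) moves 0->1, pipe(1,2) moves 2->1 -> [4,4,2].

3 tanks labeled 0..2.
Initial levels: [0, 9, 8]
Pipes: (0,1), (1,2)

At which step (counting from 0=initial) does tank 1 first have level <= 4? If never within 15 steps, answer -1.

Step 1: flows [1->0,1->2] -> levels [1 7 9]
Step 2: flows [1->0,2->1] -> levels [2 7 8]
Step 3: flows [1->0,2->1] -> levels [3 7 7]
Step 4: flows [1->0,1=2] -> levels [4 6 7]
Step 5: flows [1->0,2->1] -> levels [5 6 6]
Step 6: flows [1->0,1=2] -> levels [6 5 6]
Step 7: flows [0->1,2->1] -> levels [5 7 5]
Step 8: flows [1->0,1->2] -> levels [6 5 6]
  -> period-2 cycle (repeats step 6); tank 1 never drops to <=4
Tank 1 never reaches <=4 within 15 steps

Answer: -1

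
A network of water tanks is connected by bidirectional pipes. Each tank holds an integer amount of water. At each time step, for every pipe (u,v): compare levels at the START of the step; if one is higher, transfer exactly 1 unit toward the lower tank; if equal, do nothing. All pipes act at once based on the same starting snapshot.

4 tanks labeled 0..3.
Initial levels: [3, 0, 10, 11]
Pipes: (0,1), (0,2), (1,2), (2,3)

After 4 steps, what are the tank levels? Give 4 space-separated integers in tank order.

Answer: 5 6 6 7

Derivation:
Step 1: flows [0->1,2->0,2->1,3->2] -> levels [3 2 9 10]
Step 2: flows [0->1,2->0,2->1,3->2] -> levels [3 4 8 9]
Step 3: flows [1->0,2->0,2->1,3->2] -> levels [5 4 7 8]
Step 4: flows [0->1,2->0,2->1,3->2] -> levels [5 6 6 7]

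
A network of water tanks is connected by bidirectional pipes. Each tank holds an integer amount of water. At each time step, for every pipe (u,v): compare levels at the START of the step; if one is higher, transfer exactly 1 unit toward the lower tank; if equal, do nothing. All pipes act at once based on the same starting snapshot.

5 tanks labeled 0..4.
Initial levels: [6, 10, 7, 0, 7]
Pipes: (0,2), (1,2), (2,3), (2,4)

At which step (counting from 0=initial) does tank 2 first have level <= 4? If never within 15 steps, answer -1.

Step 1: flows [2->0,1->2,2->3,2=4] -> levels [7 9 6 1 7]
Step 2: flows [0->2,1->2,2->3,4->2] -> levels [6 8 8 2 6]
Step 3: flows [2->0,1=2,2->3,2->4] -> levels [7 8 5 3 7]
Step 4: flows [0->2,1->2,2->3,4->2] -> levels [6 7 7 4 6]
Step 5: flows [2->0,1=2,2->3,2->4] -> levels [7 7 4 5 7]
Tank 2 first reaches <=4 at step 5

Answer: 5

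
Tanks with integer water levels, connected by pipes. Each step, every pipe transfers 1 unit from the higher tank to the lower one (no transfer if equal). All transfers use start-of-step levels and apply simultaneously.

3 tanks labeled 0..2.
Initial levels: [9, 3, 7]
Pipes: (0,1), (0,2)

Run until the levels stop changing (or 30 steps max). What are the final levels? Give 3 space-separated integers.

Answer: 7 6 6

Derivation:
Step 1: flows [0->1,0->2] -> levels [7 4 8]
Step 2: flows [0->1,2->0] -> levels [7 5 7]
Step 3: flows [0->1,0=2] -> levels [6 6 7]
Step 4: flows [0=1,2->0] -> levels [7 6 6]
Step 5: flows [0->1,0->2] -> levels [5 7 7]
Step 6: flows [1->0,2->0] -> levels [7 6 6]
  -> period-2 cycle: step 6 state = step 4 state; never stabilizes
  -> state at step 30: (30-4) mod 2 = 0, same as step 4 -> [7 6 6]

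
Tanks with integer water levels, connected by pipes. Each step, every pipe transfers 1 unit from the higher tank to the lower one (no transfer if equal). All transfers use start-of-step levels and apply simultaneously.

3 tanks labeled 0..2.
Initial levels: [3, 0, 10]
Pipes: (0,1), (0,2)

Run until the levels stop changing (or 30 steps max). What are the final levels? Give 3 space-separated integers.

Answer: 5 4 4

Derivation:
Step 1: flows [0->1,2->0] -> levels [3 1 9]
Step 2: flows [0->1,2->0] -> levels [3 2 8]
Step 3: flows [0->1,2->0] -> levels [3 3 7]
Step 4: flows [0=1,2->0] -> levels [4 3 6]
Step 5: flows [0->1,2->0] -> levels [4 4 5]
Step 6: flows [0=1,2->0] -> levels [5 4 4]
Step 7: flows [0->1,0->2] -> levels [3 5 5]
Step 8: flows [1->0,2->0] -> levels [5 4 4]
  -> period-2 cycle: step 8 state = step 6 state; never stabilizes
  -> state at step 30: (30-6) mod 2 = 0, same as step 6 -> [5 4 4]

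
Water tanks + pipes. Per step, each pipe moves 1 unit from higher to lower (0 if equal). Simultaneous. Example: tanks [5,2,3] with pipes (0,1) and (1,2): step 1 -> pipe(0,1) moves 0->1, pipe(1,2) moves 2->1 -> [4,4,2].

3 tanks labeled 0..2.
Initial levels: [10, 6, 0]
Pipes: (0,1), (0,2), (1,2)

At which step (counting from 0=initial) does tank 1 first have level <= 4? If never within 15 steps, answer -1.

Answer: -1

Derivation:
Step 1: flows [0->1,0->2,1->2] -> levels [8 6 2]
Step 2: flows [0->1,0->2,1->2] -> levels [6 6 4]
Step 3: flows [0=1,0->2,1->2] -> levels [5 5 6]
Step 4: flows [0=1,2->0,2->1] -> levels [6 6 4]
  -> period-2 cycle (repeats step 2); tank 1 never drops to <=4
Tank 1 never reaches <=4 within 15 steps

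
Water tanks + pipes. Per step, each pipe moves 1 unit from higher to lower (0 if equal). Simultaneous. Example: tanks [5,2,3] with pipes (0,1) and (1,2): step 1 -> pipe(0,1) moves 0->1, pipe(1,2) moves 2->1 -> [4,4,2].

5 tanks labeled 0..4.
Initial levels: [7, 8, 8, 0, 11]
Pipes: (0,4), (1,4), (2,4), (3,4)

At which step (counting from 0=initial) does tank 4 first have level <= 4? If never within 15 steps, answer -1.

Step 1: flows [4->0,4->1,4->2,4->3] -> levels [8 9 9 1 7]
Step 2: flows [0->4,1->4,2->4,4->3] -> levels [7 8 8 2 9]
Step 3: flows [4->0,4->1,4->2,4->3] -> levels [8 9 9 3 5]
Step 4: flows [0->4,1->4,2->4,4->3] -> levels [7 8 8 4 7]
Step 5: flows [0=4,1->4,2->4,4->3] -> levels [7 7 7 5 8]
Step 6: flows [4->0,4->1,4->2,4->3] -> levels [8 8 8 6 4]
Tank 4 first reaches <=4 at step 6

Answer: 6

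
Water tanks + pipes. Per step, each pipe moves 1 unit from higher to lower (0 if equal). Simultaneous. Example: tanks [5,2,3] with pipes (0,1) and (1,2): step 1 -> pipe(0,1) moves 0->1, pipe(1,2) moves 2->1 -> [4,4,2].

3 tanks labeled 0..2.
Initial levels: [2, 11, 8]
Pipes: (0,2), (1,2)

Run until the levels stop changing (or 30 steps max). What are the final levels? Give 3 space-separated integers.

Answer: 7 7 7

Derivation:
Step 1: flows [2->0,1->2] -> levels [3 10 8]
Step 2: flows [2->0,1->2] -> levels [4 9 8]
Step 3: flows [2->0,1->2] -> levels [5 8 8]
Step 4: flows [2->0,1=2] -> levels [6 8 7]
Step 5: flows [2->0,1->2] -> levels [7 7 7]
Step 6: flows [0=2,1=2] -> levels [7 7 7]
  -> stable (no change)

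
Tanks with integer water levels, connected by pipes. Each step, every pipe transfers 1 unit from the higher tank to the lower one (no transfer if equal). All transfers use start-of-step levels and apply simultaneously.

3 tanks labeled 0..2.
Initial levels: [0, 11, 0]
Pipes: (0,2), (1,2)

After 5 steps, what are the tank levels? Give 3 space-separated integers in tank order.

Answer: 2 6 3

Derivation:
Step 1: flows [0=2,1->2] -> levels [0 10 1]
Step 2: flows [2->0,1->2] -> levels [1 9 1]
Step 3: flows [0=2,1->2] -> levels [1 8 2]
Step 4: flows [2->0,1->2] -> levels [2 7 2]
Step 5: flows [0=2,1->2] -> levels [2 6 3]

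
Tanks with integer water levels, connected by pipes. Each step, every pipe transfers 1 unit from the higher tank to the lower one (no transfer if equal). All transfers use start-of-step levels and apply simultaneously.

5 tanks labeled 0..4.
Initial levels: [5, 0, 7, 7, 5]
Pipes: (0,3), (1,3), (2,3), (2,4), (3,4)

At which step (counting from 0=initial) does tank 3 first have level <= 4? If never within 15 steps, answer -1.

Step 1: flows [3->0,3->1,2=3,2->4,3->4] -> levels [6 1 6 4 7]
Tank 3 first reaches <=4 at step 1

Answer: 1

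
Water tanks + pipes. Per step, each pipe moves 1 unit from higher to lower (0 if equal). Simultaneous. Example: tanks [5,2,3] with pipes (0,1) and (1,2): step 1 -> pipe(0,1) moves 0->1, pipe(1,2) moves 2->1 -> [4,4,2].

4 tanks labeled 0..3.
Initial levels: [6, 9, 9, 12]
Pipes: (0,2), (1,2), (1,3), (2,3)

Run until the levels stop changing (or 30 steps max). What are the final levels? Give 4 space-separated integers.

Step 1: flows [2->0,1=2,3->1,3->2] -> levels [7 10 9 10]
Step 2: flows [2->0,1->2,1=3,3->2] -> levels [8 9 10 9]
Step 3: flows [2->0,2->1,1=3,2->3] -> levels [9 10 7 10]
Step 4: flows [0->2,1->2,1=3,3->2] -> levels [8 9 10 9]
  -> period-2 cycle: step 4 state = step 2 state; never stabilizes
  -> state at step 30: (30-2) mod 2 = 0, same as step 2 -> [8 9 10 9]

Answer: 8 9 10 9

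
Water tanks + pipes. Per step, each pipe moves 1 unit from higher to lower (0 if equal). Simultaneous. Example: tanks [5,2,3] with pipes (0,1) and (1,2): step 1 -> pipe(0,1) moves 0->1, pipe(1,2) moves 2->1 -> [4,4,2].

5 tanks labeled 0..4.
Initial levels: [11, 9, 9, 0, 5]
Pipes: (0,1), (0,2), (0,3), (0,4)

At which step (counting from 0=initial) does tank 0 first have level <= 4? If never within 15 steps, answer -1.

Step 1: flows [0->1,0->2,0->3,0->4] -> levels [7 10 10 1 6]
Step 2: flows [1->0,2->0,0->3,0->4] -> levels [7 9 9 2 7]
Step 3: flows [1->0,2->0,0->3,0=4] -> levels [8 8 8 3 7]
Step 4: flows [0=1,0=2,0->3,0->4] -> levels [6 8 8 4 8]
Step 5: flows [1->0,2->0,0->3,4->0] -> levels [8 7 7 5 7]
Step 6: flows [0->1,0->2,0->3,0->4] -> levels [4 8 8 6 8]
Tank 0 first reaches <=4 at step 6

Answer: 6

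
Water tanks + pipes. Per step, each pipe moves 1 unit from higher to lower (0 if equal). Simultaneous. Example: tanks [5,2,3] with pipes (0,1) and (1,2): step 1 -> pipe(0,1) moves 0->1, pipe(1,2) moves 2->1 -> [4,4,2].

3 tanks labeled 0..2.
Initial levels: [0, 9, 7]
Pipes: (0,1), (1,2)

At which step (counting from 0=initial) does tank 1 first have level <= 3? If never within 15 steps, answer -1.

Answer: -1

Derivation:
Step 1: flows [1->0,1->2] -> levels [1 7 8]
Step 2: flows [1->0,2->1] -> levels [2 7 7]
Step 3: flows [1->0,1=2] -> levels [3 6 7]
Step 4: flows [1->0,2->1] -> levels [4 6 6]
Step 5: flows [1->0,1=2] -> levels [5 5 6]
Step 6: flows [0=1,2->1] -> levels [5 6 5]
Step 7: flows [1->0,1->2] -> levels [6 4 6]
Step 8: flows [0->1,2->1] -> levels [5 6 5]
  -> period-2 cycle (repeats step 6); tank 1 never drops to <=3
Tank 1 never reaches <=3 within 15 steps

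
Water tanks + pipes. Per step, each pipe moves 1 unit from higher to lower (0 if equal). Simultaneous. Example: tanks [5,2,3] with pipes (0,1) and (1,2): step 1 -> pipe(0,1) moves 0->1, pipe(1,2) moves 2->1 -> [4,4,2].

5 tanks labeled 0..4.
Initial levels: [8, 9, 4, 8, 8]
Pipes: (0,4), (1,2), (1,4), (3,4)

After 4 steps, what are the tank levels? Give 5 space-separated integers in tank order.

Answer: 9 7 6 9 6

Derivation:
Step 1: flows [0=4,1->2,1->4,3=4] -> levels [8 7 5 8 9]
Step 2: flows [4->0,1->2,4->1,4->3] -> levels [9 7 6 9 6]
Step 3: flows [0->4,1->2,1->4,3->4] -> levels [8 5 7 8 9]
Step 4: flows [4->0,2->1,4->1,4->3] -> levels [9 7 6 9 6]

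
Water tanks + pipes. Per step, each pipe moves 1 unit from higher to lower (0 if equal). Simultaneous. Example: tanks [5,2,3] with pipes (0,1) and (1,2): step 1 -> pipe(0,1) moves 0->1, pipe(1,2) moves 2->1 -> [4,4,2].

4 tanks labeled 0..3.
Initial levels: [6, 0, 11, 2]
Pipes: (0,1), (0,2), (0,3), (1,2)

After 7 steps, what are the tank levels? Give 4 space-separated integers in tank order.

Step 1: flows [0->1,2->0,0->3,2->1] -> levels [5 2 9 3]
Step 2: flows [0->1,2->0,0->3,2->1] -> levels [4 4 7 4]
Step 3: flows [0=1,2->0,0=3,2->1] -> levels [5 5 5 4]
Step 4: flows [0=1,0=2,0->3,1=2] -> levels [4 5 5 5]
Step 5: flows [1->0,2->0,3->0,1=2] -> levels [7 4 4 4]
Step 6: flows [0->1,0->2,0->3,1=2] -> levels [4 5 5 5]
  -> period-2 cycle: step 6 state = step 4 state
  -> state at step 7: (7-4) mod 2 = 1, same as step 5 -> [7 4 4 4]

Answer: 7 4 4 4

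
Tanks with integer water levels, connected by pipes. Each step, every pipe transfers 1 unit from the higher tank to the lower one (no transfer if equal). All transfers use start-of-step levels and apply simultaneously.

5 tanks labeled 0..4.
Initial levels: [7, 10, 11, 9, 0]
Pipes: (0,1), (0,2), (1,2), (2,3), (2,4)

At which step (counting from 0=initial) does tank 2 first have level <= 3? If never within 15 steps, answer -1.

Step 1: flows [1->0,2->0,2->1,2->3,2->4] -> levels [9 10 7 10 1]
Step 2: flows [1->0,0->2,1->2,3->2,2->4] -> levels [9 8 9 9 2]
Step 3: flows [0->1,0=2,2->1,2=3,2->4] -> levels [8 10 7 9 3]
Step 4: flows [1->0,0->2,1->2,3->2,2->4] -> levels [8 8 9 8 4]
Step 5: flows [0=1,2->0,2->1,2->3,2->4] -> levels [9 9 5 9 5]
Step 6: flows [0=1,0->2,1->2,3->2,2=4] -> levels [8 8 8 8 5]
Step 7: flows [0=1,0=2,1=2,2=3,2->4] -> levels [8 8 7 8 6]
Step 8: flows [0=1,0->2,1->2,3->2,2->4] -> levels [7 7 9 7 7]
Step 9: flows [0=1,2->0,2->1,2->3,2->4] -> levels [8 8 5 8 8]
Step 10: flows [0=1,0->2,1->2,3->2,4->2] -> levels [7 7 9 7 7]
  -> period-2 cycle (repeats step 8); tank 2 never drops to <=3
Tank 2 never reaches <=3 within 15 steps

Answer: -1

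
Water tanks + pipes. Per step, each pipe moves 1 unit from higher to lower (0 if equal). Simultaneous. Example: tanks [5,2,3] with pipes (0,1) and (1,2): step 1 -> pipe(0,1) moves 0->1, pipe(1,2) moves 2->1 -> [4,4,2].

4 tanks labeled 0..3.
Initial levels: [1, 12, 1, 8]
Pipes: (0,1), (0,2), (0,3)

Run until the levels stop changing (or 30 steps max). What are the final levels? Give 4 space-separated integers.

Answer: 7 5 5 5

Derivation:
Step 1: flows [1->0,0=2,3->0] -> levels [3 11 1 7]
Step 2: flows [1->0,0->2,3->0] -> levels [4 10 2 6]
Step 3: flows [1->0,0->2,3->0] -> levels [5 9 3 5]
Step 4: flows [1->0,0->2,0=3] -> levels [5 8 4 5]
Step 5: flows [1->0,0->2,0=3] -> levels [5 7 5 5]
Step 6: flows [1->0,0=2,0=3] -> levels [6 6 5 5]
Step 7: flows [0=1,0->2,0->3] -> levels [4 6 6 6]
Step 8: flows [1->0,2->0,3->0] -> levels [7 5 5 5]
Step 9: flows [0->1,0->2,0->3] -> levels [4 6 6 6]
  -> period-2 cycle: step 9 state = step 7 state; never stabilizes
  -> state at step 30: (30-7) mod 2 = 1, same as step 8 -> [7 5 5 5]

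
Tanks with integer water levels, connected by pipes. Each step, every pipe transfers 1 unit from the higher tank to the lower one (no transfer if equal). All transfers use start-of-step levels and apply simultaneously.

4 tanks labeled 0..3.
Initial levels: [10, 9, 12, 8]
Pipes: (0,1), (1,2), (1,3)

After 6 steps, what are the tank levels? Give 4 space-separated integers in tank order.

Step 1: flows [0->1,2->1,1->3] -> levels [9 10 11 9]
Step 2: flows [1->0,2->1,1->3] -> levels [10 9 10 10]
Step 3: flows [0->1,2->1,3->1] -> levels [9 12 9 9]
Step 4: flows [1->0,1->2,1->3] -> levels [10 9 10 10]
  -> period-2 cycle: step 4 state = step 2 state
  -> state at step 6: (6-2) mod 2 = 0, same as step 2 -> [10 9 10 10]

Answer: 10 9 10 10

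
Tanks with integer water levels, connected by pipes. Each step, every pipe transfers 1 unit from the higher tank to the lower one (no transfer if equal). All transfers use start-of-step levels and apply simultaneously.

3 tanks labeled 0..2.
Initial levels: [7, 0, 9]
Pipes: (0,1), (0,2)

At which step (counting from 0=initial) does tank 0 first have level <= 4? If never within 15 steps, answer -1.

Answer: 7

Derivation:
Step 1: flows [0->1,2->0] -> levels [7 1 8]
Step 2: flows [0->1,2->0] -> levels [7 2 7]
Step 3: flows [0->1,0=2] -> levels [6 3 7]
Step 4: flows [0->1,2->0] -> levels [6 4 6]
Step 5: flows [0->1,0=2] -> levels [5 5 6]
Step 6: flows [0=1,2->0] -> levels [6 5 5]
Step 7: flows [0->1,0->2] -> levels [4 6 6]
Tank 0 first reaches <=4 at step 7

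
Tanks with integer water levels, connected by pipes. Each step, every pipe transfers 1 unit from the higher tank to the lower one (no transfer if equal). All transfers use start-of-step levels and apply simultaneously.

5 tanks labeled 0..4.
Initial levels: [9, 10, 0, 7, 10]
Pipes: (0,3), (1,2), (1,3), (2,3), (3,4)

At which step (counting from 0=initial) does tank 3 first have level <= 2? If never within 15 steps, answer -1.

Step 1: flows [0->3,1->2,1->3,3->2,4->3] -> levels [8 8 2 9 9]
Step 2: flows [3->0,1->2,3->1,3->2,3=4] -> levels [9 8 4 6 9]
Step 3: flows [0->3,1->2,1->3,3->2,4->3] -> levels [8 6 6 8 8]
Step 4: flows [0=3,1=2,3->1,3->2,3=4] -> levels [8 7 7 6 8]
Step 5: flows [0->3,1=2,1->3,2->3,4->3] -> levels [7 6 6 10 7]
Step 6: flows [3->0,1=2,3->1,3->2,3->4] -> levels [8 7 7 6 8]
  -> period-2 cycle (repeats step 4); tank 3 never drops to <=2
Tank 3 never reaches <=2 within 15 steps

Answer: -1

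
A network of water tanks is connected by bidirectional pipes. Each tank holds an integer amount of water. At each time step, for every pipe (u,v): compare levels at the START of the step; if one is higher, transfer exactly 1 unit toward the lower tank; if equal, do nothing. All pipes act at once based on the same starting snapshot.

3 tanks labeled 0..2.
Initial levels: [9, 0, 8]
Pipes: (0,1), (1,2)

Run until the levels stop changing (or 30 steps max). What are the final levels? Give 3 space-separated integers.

Answer: 6 5 6

Derivation:
Step 1: flows [0->1,2->1] -> levels [8 2 7]
Step 2: flows [0->1,2->1] -> levels [7 4 6]
Step 3: flows [0->1,2->1] -> levels [6 6 5]
Step 4: flows [0=1,1->2] -> levels [6 5 6]
Step 5: flows [0->1,2->1] -> levels [5 7 5]
Step 6: flows [1->0,1->2] -> levels [6 5 6]
  -> period-2 cycle: step 6 state = step 4 state; never stabilizes
  -> state at step 30: (30-4) mod 2 = 0, same as step 4 -> [6 5 6]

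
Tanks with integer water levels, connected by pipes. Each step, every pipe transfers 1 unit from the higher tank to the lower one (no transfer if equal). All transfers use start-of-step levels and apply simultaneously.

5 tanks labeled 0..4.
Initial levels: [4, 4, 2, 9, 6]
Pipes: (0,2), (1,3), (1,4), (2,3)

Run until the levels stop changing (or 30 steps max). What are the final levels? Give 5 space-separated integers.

Step 1: flows [0->2,3->1,4->1,3->2] -> levels [3 6 4 7 5]
Step 2: flows [2->0,3->1,1->4,3->2] -> levels [4 6 4 5 6]
Step 3: flows [0=2,1->3,1=4,3->2] -> levels [4 5 5 5 6]
Step 4: flows [2->0,1=3,4->1,2=3] -> levels [5 6 4 5 5]
Step 5: flows [0->2,1->3,1->4,3->2] -> levels [4 4 6 5 6]
Step 6: flows [2->0,3->1,4->1,2->3] -> levels [5 6 4 5 5]
  -> period-2 cycle: step 6 state = step 4 state; never stabilizes
  -> state at step 30: (30-4) mod 2 = 0, same as step 4 -> [5 6 4 5 5]

Answer: 5 6 4 5 5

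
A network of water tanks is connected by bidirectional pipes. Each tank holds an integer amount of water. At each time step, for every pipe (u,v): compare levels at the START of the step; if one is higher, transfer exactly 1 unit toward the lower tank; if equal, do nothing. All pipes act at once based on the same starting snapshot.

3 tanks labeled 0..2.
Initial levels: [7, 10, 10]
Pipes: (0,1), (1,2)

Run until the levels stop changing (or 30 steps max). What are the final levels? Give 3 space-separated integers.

Step 1: flows [1->0,1=2] -> levels [8 9 10]
Step 2: flows [1->0,2->1] -> levels [9 9 9]
Step 3: flows [0=1,1=2] -> levels [9 9 9]
  -> stable (no change)

Answer: 9 9 9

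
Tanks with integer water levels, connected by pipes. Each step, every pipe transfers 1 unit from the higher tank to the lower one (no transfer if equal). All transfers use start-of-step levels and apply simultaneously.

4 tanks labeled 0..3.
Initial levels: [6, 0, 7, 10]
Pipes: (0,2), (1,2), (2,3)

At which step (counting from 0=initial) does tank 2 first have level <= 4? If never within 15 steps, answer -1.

Answer: 5

Derivation:
Step 1: flows [2->0,2->1,3->2] -> levels [7 1 6 9]
Step 2: flows [0->2,2->1,3->2] -> levels [6 2 7 8]
Step 3: flows [2->0,2->1,3->2] -> levels [7 3 6 7]
Step 4: flows [0->2,2->1,3->2] -> levels [6 4 7 6]
Step 5: flows [2->0,2->1,2->3] -> levels [7 5 4 7]
Tank 2 first reaches <=4 at step 5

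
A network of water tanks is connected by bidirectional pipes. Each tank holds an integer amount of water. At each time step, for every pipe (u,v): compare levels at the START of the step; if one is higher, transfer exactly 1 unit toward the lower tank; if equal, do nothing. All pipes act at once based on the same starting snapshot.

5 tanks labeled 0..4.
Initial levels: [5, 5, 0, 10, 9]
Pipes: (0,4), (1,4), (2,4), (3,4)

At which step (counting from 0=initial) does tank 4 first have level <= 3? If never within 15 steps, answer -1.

Step 1: flows [4->0,4->1,4->2,3->4] -> levels [6 6 1 9 7]
Step 2: flows [4->0,4->1,4->2,3->4] -> levels [7 7 2 8 5]
Step 3: flows [0->4,1->4,4->2,3->4] -> levels [6 6 3 7 7]
Step 4: flows [4->0,4->1,4->2,3=4] -> levels [7 7 4 7 4]
Step 5: flows [0->4,1->4,2=4,3->4] -> levels [6 6 4 6 7]
Step 6: flows [4->0,4->1,4->2,4->3] -> levels [7 7 5 7 3]
Tank 4 first reaches <=3 at step 6

Answer: 6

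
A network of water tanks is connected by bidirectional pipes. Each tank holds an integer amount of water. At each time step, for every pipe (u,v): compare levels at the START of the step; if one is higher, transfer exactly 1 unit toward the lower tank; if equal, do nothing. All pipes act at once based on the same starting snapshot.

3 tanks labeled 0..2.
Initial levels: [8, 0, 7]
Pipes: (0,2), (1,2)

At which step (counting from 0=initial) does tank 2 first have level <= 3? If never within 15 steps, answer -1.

Answer: -1

Derivation:
Step 1: flows [0->2,2->1] -> levels [7 1 7]
Step 2: flows [0=2,2->1] -> levels [7 2 6]
Step 3: flows [0->2,2->1] -> levels [6 3 6]
Step 4: flows [0=2,2->1] -> levels [6 4 5]
Step 5: flows [0->2,2->1] -> levels [5 5 5]
Step 6: flows [0=2,1=2] -> levels [5 5 5]
  -> stable; tank 2 stays at 5 > 3
Tank 2 never reaches <=3 within 15 steps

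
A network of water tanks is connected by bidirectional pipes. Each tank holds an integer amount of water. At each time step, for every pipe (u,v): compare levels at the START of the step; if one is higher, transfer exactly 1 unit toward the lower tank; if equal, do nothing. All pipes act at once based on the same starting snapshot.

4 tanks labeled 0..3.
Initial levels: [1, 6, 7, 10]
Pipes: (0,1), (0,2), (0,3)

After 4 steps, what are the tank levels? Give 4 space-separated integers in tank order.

Answer: 6 6 6 6

Derivation:
Step 1: flows [1->0,2->0,3->0] -> levels [4 5 6 9]
Step 2: flows [1->0,2->0,3->0] -> levels [7 4 5 8]
Step 3: flows [0->1,0->2,3->0] -> levels [6 5 6 7]
Step 4: flows [0->1,0=2,3->0] -> levels [6 6 6 6]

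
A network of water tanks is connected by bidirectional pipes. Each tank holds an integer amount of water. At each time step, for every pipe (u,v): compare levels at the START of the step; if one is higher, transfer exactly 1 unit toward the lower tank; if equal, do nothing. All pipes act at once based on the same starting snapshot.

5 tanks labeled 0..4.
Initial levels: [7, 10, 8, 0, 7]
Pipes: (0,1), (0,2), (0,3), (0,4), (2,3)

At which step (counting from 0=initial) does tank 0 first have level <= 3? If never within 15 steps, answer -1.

Answer: -1

Derivation:
Step 1: flows [1->0,2->0,0->3,0=4,2->3] -> levels [8 9 6 2 7]
Step 2: flows [1->0,0->2,0->3,0->4,2->3] -> levels [6 8 6 4 8]
Step 3: flows [1->0,0=2,0->3,4->0,2->3] -> levels [7 7 5 6 7]
Step 4: flows [0=1,0->2,0->3,0=4,3->2] -> levels [5 7 7 6 7]
Step 5: flows [1->0,2->0,3->0,4->0,2->3] -> levels [9 6 5 6 6]
Step 6: flows [0->1,0->2,0->3,0->4,3->2] -> levels [5 7 7 6 7]
  -> period-2 cycle (repeats step 4); tank 0 never drops to <=3
Tank 0 never reaches <=3 within 15 steps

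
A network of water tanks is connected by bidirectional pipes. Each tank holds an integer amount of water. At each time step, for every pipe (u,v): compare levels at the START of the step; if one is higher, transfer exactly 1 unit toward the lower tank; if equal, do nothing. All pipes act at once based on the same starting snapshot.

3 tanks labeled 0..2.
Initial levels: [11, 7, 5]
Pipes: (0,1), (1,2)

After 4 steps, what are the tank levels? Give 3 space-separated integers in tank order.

Step 1: flows [0->1,1->2] -> levels [10 7 6]
Step 2: flows [0->1,1->2] -> levels [9 7 7]
Step 3: flows [0->1,1=2] -> levels [8 8 7]
Step 4: flows [0=1,1->2] -> levels [8 7 8]

Answer: 8 7 8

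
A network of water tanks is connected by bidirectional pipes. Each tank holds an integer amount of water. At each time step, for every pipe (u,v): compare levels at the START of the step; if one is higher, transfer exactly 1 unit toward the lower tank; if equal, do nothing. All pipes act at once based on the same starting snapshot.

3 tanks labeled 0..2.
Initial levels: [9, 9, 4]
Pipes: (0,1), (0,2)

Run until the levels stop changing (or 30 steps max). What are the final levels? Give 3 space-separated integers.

Answer: 8 7 7

Derivation:
Step 1: flows [0=1,0->2] -> levels [8 9 5]
Step 2: flows [1->0,0->2] -> levels [8 8 6]
Step 3: flows [0=1,0->2] -> levels [7 8 7]
Step 4: flows [1->0,0=2] -> levels [8 7 7]
Step 5: flows [0->1,0->2] -> levels [6 8 8]
Step 6: flows [1->0,2->0] -> levels [8 7 7]
  -> period-2 cycle: step 6 state = step 4 state; never stabilizes
  -> state at step 30: (30-4) mod 2 = 0, same as step 4 -> [8 7 7]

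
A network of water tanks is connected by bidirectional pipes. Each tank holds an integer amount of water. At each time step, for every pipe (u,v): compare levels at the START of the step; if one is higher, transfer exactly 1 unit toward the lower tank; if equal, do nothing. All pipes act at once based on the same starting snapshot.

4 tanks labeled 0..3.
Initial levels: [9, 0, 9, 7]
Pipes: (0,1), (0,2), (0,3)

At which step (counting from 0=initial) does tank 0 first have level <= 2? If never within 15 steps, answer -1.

Answer: -1

Derivation:
Step 1: flows [0->1,0=2,0->3] -> levels [7 1 9 8]
Step 2: flows [0->1,2->0,3->0] -> levels [8 2 8 7]
Step 3: flows [0->1,0=2,0->3] -> levels [6 3 8 8]
Step 4: flows [0->1,2->0,3->0] -> levels [7 4 7 7]
Step 5: flows [0->1,0=2,0=3] -> levels [6 5 7 7]
Step 6: flows [0->1,2->0,3->0] -> levels [7 6 6 6]
Step 7: flows [0->1,0->2,0->3] -> levels [4 7 7 7]
Step 8: flows [1->0,2->0,3->0] -> levels [7 6 6 6]
  -> period-2 cycle (repeats step 6); tank 0 never drops to <=2
Tank 0 never reaches <=2 within 15 steps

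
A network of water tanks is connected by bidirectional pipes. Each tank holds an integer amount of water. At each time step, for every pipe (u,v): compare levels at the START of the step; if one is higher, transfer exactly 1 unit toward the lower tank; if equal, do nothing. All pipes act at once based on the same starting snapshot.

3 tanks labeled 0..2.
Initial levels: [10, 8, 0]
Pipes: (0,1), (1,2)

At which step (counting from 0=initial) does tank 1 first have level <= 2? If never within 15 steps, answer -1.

Answer: -1

Derivation:
Step 1: flows [0->1,1->2] -> levels [9 8 1]
Step 2: flows [0->1,1->2] -> levels [8 8 2]
Step 3: flows [0=1,1->2] -> levels [8 7 3]
Step 4: flows [0->1,1->2] -> levels [7 7 4]
Step 5: flows [0=1,1->2] -> levels [7 6 5]
Step 6: flows [0->1,1->2] -> levels [6 6 6]
Step 7: flows [0=1,1=2] -> levels [6 6 6]
  -> stable; tank 1 stays at 6 > 2
Tank 1 never reaches <=2 within 15 steps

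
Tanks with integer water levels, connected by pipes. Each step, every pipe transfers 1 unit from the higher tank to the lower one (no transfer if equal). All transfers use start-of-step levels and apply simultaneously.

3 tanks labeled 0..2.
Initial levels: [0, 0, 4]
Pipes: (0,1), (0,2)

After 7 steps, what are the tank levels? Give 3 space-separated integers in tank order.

Answer: 2 1 1

Derivation:
Step 1: flows [0=1,2->0] -> levels [1 0 3]
Step 2: flows [0->1,2->0] -> levels [1 1 2]
Step 3: flows [0=1,2->0] -> levels [2 1 1]
Step 4: flows [0->1,0->2] -> levels [0 2 2]
Step 5: flows [1->0,2->0] -> levels [2 1 1]
  -> period-2 cycle: step 5 state = step 3 state
  -> state at step 7: (7-3) mod 2 = 0, same as step 3 -> [2 1 1]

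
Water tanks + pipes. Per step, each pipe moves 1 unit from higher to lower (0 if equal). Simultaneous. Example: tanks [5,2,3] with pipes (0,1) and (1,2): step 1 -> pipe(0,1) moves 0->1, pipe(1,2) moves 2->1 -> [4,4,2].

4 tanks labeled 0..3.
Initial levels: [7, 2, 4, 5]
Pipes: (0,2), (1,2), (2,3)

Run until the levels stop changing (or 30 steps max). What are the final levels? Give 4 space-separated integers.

Answer: 5 5 3 5

Derivation:
Step 1: flows [0->2,2->1,3->2] -> levels [6 3 5 4]
Step 2: flows [0->2,2->1,2->3] -> levels [5 4 4 5]
Step 3: flows [0->2,1=2,3->2] -> levels [4 4 6 4]
Step 4: flows [2->0,2->1,2->3] -> levels [5 5 3 5]
Step 5: flows [0->2,1->2,3->2] -> levels [4 4 6 4]
  -> period-2 cycle: step 5 state = step 3 state; never stabilizes
  -> state at step 30: (30-3) mod 2 = 1, same as step 4 -> [5 5 3 5]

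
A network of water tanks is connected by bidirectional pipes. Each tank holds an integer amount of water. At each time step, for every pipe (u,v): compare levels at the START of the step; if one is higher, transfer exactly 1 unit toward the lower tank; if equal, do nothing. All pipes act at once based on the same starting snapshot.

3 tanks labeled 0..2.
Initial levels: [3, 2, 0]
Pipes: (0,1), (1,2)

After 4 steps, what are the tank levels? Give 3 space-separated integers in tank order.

Answer: 2 1 2

Derivation:
Step 1: flows [0->1,1->2] -> levels [2 2 1]
Step 2: flows [0=1,1->2] -> levels [2 1 2]
Step 3: flows [0->1,2->1] -> levels [1 3 1]
Step 4: flows [1->0,1->2] -> levels [2 1 2]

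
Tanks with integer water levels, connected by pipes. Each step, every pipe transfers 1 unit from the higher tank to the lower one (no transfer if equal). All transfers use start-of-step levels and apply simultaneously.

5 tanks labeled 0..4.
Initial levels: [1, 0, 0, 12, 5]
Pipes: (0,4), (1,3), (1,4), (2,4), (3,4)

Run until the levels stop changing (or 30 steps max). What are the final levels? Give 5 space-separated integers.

Answer: 4 4 4 4 2

Derivation:
Step 1: flows [4->0,3->1,4->1,4->2,3->4] -> levels [2 2 1 10 3]
Step 2: flows [4->0,3->1,4->1,4->2,3->4] -> levels [3 4 2 8 1]
Step 3: flows [0->4,3->1,1->4,2->4,3->4] -> levels [2 4 1 6 5]
Step 4: flows [4->0,3->1,4->1,4->2,3->4] -> levels [3 6 2 4 3]
Step 5: flows [0=4,1->3,1->4,4->2,3->4] -> levels [3 4 3 4 4]
Step 6: flows [4->0,1=3,1=4,4->2,3=4] -> levels [4 4 4 4 2]
Step 7: flows [0->4,1=3,1->4,2->4,3->4] -> levels [3 3 3 3 6]
Step 8: flows [4->0,1=3,4->1,4->2,4->3] -> levels [4 4 4 4 2]
  -> period-2 cycle: step 8 state = step 6 state; never stabilizes
  -> state at step 30: (30-6) mod 2 = 0, same as step 6 -> [4 4 4 4 2]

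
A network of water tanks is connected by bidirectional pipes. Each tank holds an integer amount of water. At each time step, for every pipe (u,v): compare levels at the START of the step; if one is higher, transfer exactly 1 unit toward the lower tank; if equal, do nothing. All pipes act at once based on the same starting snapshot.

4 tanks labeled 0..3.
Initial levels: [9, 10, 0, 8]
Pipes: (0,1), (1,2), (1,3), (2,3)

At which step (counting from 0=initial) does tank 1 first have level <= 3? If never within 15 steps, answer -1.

Answer: -1

Derivation:
Step 1: flows [1->0,1->2,1->3,3->2] -> levels [10 7 2 8]
Step 2: flows [0->1,1->2,3->1,3->2] -> levels [9 8 4 6]
Step 3: flows [0->1,1->2,1->3,3->2] -> levels [8 7 6 6]
Step 4: flows [0->1,1->2,1->3,2=3] -> levels [7 6 7 7]
Step 5: flows [0->1,2->1,3->1,2=3] -> levels [6 9 6 6]
Step 6: flows [1->0,1->2,1->3,2=3] -> levels [7 6 7 7]
  -> period-2 cycle (repeats step 4); tank 1 never drops to <=3
Tank 1 never reaches <=3 within 15 steps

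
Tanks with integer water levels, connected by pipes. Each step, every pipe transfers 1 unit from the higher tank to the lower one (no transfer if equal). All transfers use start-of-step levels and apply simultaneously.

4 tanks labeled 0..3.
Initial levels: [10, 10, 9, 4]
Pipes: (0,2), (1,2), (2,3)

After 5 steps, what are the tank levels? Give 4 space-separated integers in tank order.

Step 1: flows [0->2,1->2,2->3] -> levels [9 9 10 5]
Step 2: flows [2->0,2->1,2->3] -> levels [10 10 7 6]
Step 3: flows [0->2,1->2,2->3] -> levels [9 9 8 7]
Step 4: flows [0->2,1->2,2->3] -> levels [8 8 9 8]
Step 5: flows [2->0,2->1,2->3] -> levels [9 9 6 9]

Answer: 9 9 6 9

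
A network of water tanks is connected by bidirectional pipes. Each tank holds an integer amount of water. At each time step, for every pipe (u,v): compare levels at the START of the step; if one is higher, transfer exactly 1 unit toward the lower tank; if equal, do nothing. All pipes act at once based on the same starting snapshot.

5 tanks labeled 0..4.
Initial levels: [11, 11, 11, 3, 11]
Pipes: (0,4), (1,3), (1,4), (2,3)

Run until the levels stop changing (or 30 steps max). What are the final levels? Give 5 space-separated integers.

Step 1: flows [0=4,1->3,1=4,2->3] -> levels [11 10 10 5 11]
Step 2: flows [0=4,1->3,4->1,2->3] -> levels [11 10 9 7 10]
Step 3: flows [0->4,1->3,1=4,2->3] -> levels [10 9 8 9 11]
Step 4: flows [4->0,1=3,4->1,3->2] -> levels [11 10 9 8 9]
Step 5: flows [0->4,1->3,1->4,2->3] -> levels [10 8 8 10 11]
Step 6: flows [4->0,3->1,4->1,3->2] -> levels [11 10 9 8 9]
  -> period-2 cycle: step 6 state = step 4 state; never stabilizes
  -> state at step 30: (30-4) mod 2 = 0, same as step 4 -> [11 10 9 8 9]

Answer: 11 10 9 8 9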